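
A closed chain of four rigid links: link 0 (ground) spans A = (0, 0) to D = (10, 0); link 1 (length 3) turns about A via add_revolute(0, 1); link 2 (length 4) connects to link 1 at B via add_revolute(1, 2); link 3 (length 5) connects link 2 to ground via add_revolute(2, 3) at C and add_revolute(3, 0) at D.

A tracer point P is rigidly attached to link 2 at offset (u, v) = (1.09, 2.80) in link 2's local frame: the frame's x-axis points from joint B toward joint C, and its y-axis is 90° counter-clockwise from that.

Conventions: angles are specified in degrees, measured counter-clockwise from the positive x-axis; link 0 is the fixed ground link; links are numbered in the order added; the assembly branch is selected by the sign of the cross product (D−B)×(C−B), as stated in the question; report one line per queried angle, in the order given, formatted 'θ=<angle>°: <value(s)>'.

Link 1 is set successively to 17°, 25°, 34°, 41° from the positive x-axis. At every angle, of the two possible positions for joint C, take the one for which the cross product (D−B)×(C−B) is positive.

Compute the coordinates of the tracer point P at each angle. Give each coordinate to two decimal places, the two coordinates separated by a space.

A=(0,0), D=(10.00,0)
θ=17°: B = A + 3.00·(cos17°, sin17°) = (2.8689, 0.8771)
θ=17°: |BD| = 7.1848
θ=17°: circle(B,4.00) ∩ circle(D,5.00): a=2.9661, h=2.6837
θ=17°:   candidates: C₊=(6.1404,3.1787) cross=19.282; C₋=(5.4852,-2.1486) cross=-19.282
θ=17°:   branch + wants cross > 0 → take C=(6.1404,3.1787) (cross=19.282)
θ=17°: ex = (C−B)/|BC| = (0.8179,0.5754); ey = (-0.5754,0.8179)
θ=17°: P = B + 1.09·ex + 2.80·ey = (2.1493,3.7944)
θ=25°: B = A + 3.00·(cos25°, sin25°) = (2.7189, 1.2679)
θ=25°: |BD| = 7.3906
θ=25°: circle(B,4.00) ∩ circle(D,5.00): a=3.0864, h=2.5444
θ=25°:   candidates: C₊=(6.1961,3.2450) cross=18.805; C₋=(5.3231,-1.7683) cross=-18.805
θ=25°:   branch + wants cross > 0 → take C=(6.1961,3.2450) (cross=18.805)
θ=25°: ex = (C−B)/|BC| = (0.8693,0.4943); ey = (-0.4943,0.8693)
θ=25°: P = B + 1.09·ex + 2.80·ey = (2.2824,4.2407)
θ=34°: B = A + 3.00·(cos34°, sin34°) = (2.4871, 1.6776)
θ=34°: |BD| = 7.6979
θ=34°: circle(B,4.00) ∩ circle(D,5.00): a=3.2644, h=2.3117
θ=34°:   candidates: C₊=(6.1768,3.2223) cross=17.795; C₋=(5.1693,-1.2899) cross=-17.795
θ=34°:   branch + wants cross > 0 → take C=(6.1768,3.2223) (cross=17.795)
θ=34°: ex = (C−B)/|BC| = (0.9224,0.3862); ey = (-0.3862,0.9224)
θ=34°: P = B + 1.09·ex + 2.80·ey = (2.4113,4.6813)
θ=41°: B = A + 3.00·(cos41°, sin41°) = (2.2641, 1.9682)
θ=41°: |BD| = 7.9823
θ=41°: circle(B,4.00) ∩ circle(D,5.00): a=3.4274, h=2.0622
θ=41°:   candidates: C₊=(6.0942,3.1217) cross=16.461; C₋=(5.0772,-0.8755) cross=-16.461
θ=41°:   branch + wants cross > 0 → take C=(6.0942,3.1217) (cross=16.461)
θ=41°: ex = (C−B)/|BC| = (0.9575,0.2884); ey = (-0.2884,0.9575)
θ=41°: P = B + 1.09·ex + 2.80·ey = (2.5004,4.9636)

θ=17°: 2.15 3.79
θ=25°: 2.28 4.24
θ=34°: 2.41 4.68
θ=41°: 2.50 4.96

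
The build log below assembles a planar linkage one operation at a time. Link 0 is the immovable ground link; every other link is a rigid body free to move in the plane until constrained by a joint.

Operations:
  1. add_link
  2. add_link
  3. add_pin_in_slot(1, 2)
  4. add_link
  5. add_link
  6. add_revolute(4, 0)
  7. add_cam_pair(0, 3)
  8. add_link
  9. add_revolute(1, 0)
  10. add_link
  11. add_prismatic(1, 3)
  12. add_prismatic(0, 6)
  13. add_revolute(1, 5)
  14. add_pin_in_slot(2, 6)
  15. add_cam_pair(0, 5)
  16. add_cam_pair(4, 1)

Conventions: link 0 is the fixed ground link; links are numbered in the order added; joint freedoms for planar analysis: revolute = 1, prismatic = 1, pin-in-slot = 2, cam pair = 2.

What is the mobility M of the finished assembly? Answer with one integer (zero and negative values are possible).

link 0 = ground. State L|J1|J2 = 1|0|0
+link1  2|0|0
+link2  3|0|0
PS(1,2) f=2→J2  3|0|1
+link3  4|0|1
+link4  5|0|1
R(4,0) f=1→J1  5|1|1
C(0,3) f=2→J2  5|1|2
+link5  6|1|2
R(1,0) f=1→J1  6|2|2
+link6  7|2|2
P(1,3) f=1→J1  7|3|2
P(0,6) f=1→J1  7|4|2
R(1,5) f=1→J1  7|5|2
PS(2,6) f=2→J2  7|5|3
C(0,5) f=2→J2  7|5|4
C(4,1) f=2→J2  7|5|5
M = 3(7−1)−2·5−5 = 18−10−5 = 3

M = 3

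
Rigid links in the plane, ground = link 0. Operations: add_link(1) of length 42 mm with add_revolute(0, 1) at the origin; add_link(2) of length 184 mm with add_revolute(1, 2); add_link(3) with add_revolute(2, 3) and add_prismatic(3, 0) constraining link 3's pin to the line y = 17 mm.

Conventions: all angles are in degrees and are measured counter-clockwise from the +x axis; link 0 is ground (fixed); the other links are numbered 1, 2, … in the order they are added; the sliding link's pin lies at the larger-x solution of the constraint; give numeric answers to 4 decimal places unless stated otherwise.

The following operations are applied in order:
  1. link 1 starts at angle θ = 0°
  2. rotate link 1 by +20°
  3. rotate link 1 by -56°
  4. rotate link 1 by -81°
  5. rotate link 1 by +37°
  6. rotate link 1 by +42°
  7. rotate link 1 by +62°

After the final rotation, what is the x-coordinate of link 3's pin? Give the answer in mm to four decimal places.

geometry: r = 42 mm, L = 184 mm, e = 17 mm; θ starts at 0°
rotate link 1 by +20°: θ ← 0° +20° = 20°
rotate link 1 by -56°: θ ← 20° -56° = -36°
rotate link 1 by -81°: θ ← -36° -81° = -117°
rotate link 1 by +37°: θ ← -117° +37° = -80°
rotate link 1 by +42°: θ ← -80° +42° = -38°
rotate link 1 by +62°: θ ← -38° +62° = 24°
crank pin P = (r cos θ, r sin θ) = (38.368909, 17.082939)
h = r sin θ − e = 17.082939 − 17 = 0.082939
x = r cos θ + √(L² − h²) = 38.368909 + 183.999981 = 222.368891

222.3689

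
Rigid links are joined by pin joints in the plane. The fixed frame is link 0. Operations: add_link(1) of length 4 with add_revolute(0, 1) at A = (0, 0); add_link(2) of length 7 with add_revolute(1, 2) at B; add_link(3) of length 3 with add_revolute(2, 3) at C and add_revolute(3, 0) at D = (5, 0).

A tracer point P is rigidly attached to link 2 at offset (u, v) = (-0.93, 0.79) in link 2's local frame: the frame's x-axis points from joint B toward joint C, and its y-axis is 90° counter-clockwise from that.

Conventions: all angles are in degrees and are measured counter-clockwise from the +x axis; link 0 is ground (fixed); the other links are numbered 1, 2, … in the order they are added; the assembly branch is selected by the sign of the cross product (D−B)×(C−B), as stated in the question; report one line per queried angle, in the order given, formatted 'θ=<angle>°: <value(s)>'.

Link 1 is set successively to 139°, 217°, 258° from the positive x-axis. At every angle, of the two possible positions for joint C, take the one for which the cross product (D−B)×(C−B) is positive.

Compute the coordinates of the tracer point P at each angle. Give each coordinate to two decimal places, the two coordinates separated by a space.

A=(0,0), D=(5.00,0)
θ=139°: B = A + 4.00·(cos139°, sin139°) = (-3.0188, 2.6242)
θ=139°: |BD| = 8.4373
θ=139°: circle(B,7.00) ∩ circle(D,3.00): a=6.5891, h=2.3631
θ=139°:   candidates: C₊=(3.9784,2.8207) cross=19.938; C₋=(2.5085,-1.6710) cross=-19.938
θ=139°:   branch + wants cross > 0 → take C=(3.9784,2.8207) (cross=19.938)
θ=139°: ex = (C−B)/|BC| = (0.9996,0.0281); ey = (-0.0281,0.9996)
θ=139°: P = B + -0.93·ex + 0.79·ey = (-3.9706,3.3878)
θ=217°: B = A + 4.00·(cos217°, sin217°) = (-3.1945, -2.4073)
θ=217°: |BD| = 8.5408
θ=217°: circle(B,7.00) ∩ circle(D,3.00): a=6.6121, h=2.2978
θ=217°:   candidates: C₊=(2.5018,1.6611) cross=19.625; C₋=(3.7971,-2.7483) cross=-19.625
θ=217°:   branch + wants cross > 0 → take C=(2.5018,1.6611) (cross=19.625)
θ=217°: ex = (C−B)/|BC| = (0.8138,0.5812); ey = (-0.5812,0.8138)
θ=217°: P = B + -0.93·ex + 0.79·ey = (-4.4105,-2.3049)
θ=258°: B = A + 4.00·(cos258°, sin258°) = (-0.8316, -3.9126)
θ=258°: |BD| = 7.0226
θ=258°: circle(B,7.00) ∩ circle(D,3.00): a=6.3592, h=2.9257
θ=258°:   candidates: C₊=(2.8191,2.0600) cross=20.546; C₋=(6.0792,-2.7992) cross=-20.546
θ=258°:   branch + wants cross > 0 → take C=(2.8191,2.0600) (cross=20.546)
θ=258°: ex = (C−B)/|BC| = (0.5215,0.8532); ey = (-0.8532,0.5215)
θ=258°: P = B + -0.93·ex + 0.79·ey = (-1.9907,-4.2941)

θ=139°: -3.97 3.39
θ=217°: -4.41 -2.30
θ=258°: -1.99 -4.29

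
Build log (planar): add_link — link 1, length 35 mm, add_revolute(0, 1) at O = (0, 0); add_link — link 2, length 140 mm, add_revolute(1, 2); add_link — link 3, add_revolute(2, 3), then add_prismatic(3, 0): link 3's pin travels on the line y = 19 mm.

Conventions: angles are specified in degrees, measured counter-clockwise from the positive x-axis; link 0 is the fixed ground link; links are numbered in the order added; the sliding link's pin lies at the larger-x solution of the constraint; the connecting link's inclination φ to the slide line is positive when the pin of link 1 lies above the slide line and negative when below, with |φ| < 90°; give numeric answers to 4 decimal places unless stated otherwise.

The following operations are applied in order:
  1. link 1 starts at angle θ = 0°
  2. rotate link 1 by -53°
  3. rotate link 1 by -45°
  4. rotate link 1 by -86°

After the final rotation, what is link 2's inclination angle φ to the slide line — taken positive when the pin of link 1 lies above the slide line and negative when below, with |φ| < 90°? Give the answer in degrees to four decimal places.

geometry: r = 35 mm, L = 140 mm, e = 19 mm; θ starts at 0°
rotate link 1 by -53°: θ ← 0° -53° = -53°
rotate link 1 by -45°: θ ← -53° -45° = -98°
rotate link 1 by -86°: θ ← -98° -86° = -184°
h = r sin θ − e = 2.441477 − 19 = -16.558523
sin φ = h / L = -16.558523 / 140 = -0.11827517
φ = arcsin(-0.11827517) = -6.792568°

-6.7926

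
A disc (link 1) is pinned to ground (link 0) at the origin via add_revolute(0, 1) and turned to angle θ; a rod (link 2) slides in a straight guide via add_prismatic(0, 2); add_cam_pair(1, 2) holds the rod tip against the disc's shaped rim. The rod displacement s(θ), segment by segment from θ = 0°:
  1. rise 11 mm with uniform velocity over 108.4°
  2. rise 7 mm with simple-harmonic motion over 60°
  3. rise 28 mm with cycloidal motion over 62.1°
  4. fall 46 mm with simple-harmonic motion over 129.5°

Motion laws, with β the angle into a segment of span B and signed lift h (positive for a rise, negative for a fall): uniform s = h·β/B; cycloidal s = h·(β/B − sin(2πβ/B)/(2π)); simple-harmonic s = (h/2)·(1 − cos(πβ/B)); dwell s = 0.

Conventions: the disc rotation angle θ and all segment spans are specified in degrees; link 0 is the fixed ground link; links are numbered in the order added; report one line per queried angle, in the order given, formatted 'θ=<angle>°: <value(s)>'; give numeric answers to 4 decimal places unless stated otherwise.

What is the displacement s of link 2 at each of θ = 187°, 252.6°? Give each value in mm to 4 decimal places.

segment 1 (0° to 108.4°, uniform, h = 11) is passed completely: s = 0.0000 + (11) = 11.0000
segment 2 (108.4° to 168.4°, simple-harmonic, h = 7) is passed completely: s = 11.0000 + (7) = 18.0000
θ = 187° falls in segment 3 (168.4° to 230.5°, cycloidal, h = 28): β = 187 − 168.4 = 18.6°, B = 62.1°; Δs = 28·(0.2995 − sin(2π·0.2995)/(2π)) = 4.1441; s = 18.0000 + 4.1441 = 22.1441
segment 3 (168.4° to 230.5°, cycloidal, h = 28) is passed completely: s = 18.0000 + (28) = 46.0000
θ = 252.6° falls in segment 4 (230.5° to 360°, simple-harmonic, h = -46): β = 252.6 − 230.5 = 22.1°, B = 129.5°; Δs = -46/2·(1 − cos(π·0.1707)) = -3.2271; s = 46.0000 − 3.2271 = 42.7729

θ=187°: 22.1441
θ=252.6°: 42.7729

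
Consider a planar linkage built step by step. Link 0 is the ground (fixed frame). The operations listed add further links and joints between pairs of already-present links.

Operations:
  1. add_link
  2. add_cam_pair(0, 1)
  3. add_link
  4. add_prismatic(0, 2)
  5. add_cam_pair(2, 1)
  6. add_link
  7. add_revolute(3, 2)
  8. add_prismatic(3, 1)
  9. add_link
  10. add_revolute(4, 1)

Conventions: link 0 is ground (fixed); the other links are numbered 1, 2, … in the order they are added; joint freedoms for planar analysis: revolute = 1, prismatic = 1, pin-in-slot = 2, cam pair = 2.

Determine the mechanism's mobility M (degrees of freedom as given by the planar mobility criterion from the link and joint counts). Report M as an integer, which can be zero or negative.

ground; <1,0,0>
#1 <2,0,0>
C:0↔1 J2 <2,0,1>
#2 <3,0,1>
P:0↔2 J1 <3,1,1>
C:2↔1 J2 <3,1,2>
#3 <4,1,2>
R:3↔2 J1 <4,2,2>
P:3↔1 J1 <4,3,2>
#4 <5,3,2>
R:4↔1 J1 <5,4,2>
3×4 − 2×4 − 1×2 = 2

M = 2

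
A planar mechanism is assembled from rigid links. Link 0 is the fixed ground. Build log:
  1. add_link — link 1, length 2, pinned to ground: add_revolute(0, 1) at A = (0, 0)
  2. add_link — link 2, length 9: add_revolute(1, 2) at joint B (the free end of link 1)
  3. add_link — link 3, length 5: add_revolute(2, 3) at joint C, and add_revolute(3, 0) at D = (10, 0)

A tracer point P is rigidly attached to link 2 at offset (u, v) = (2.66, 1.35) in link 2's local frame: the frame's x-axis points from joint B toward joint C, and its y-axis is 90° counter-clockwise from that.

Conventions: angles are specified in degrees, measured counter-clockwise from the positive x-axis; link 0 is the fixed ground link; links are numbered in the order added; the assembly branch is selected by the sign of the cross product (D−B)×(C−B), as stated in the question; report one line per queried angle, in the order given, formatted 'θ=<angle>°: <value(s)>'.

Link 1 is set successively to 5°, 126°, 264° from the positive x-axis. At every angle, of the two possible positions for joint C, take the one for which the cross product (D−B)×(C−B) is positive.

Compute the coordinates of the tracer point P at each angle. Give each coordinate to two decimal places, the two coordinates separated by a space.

A=(0,0), D=(10.00,0)
θ=5°: B = A + 2.00·(cos5°, sin5°) = (1.9924, 0.1743)
θ=5°: |BD| = 8.0095
θ=5°: circle(B,9.00) ∩ circle(D,5.00): a=7.5006, h=4.9740
θ=5°:   candidates: C₊=(9.5995,4.9839) cross=39.840; C₋=(9.3830,-4.9618) cross=-39.840
θ=5°:   branch + wants cross > 0 → take C=(9.5995,4.9839) (cross=39.840)
θ=5°: ex = (C−B)/|BC| = (0.8452,0.5344); ey = (-0.5344,0.8452)
θ=5°: P = B + 2.66·ex + 1.35·ey = (3.5193,2.7369)
θ=126°: B = A + 2.00·(cos126°, sin126°) = (-1.1756, 1.6180)
θ=126°: |BD| = 11.2921
θ=126°: circle(B,9.00) ∩ circle(D,5.00): a=8.1257, h=3.8696
θ=126°:   candidates: C₊=(7.4207,4.2834) cross=43.696; C₋=(6.3118,-3.3759) cross=-43.696
θ=126°:   branch + wants cross > 0 → take C=(7.4207,4.2834) (cross=43.696)
θ=126°: ex = (C−B)/|BC| = (0.9551,0.2961); ey = (-0.2961,0.9551)
θ=126°: P = B + 2.66·ex + 1.35·ey = (0.9653,3.6952)
θ=264°: B = A + 2.00·(cos264°, sin264°) = (-0.2091, -1.9890)
θ=264°: |BD| = 10.4010
θ=264°: circle(B,9.00) ∩ circle(D,5.00): a=7.8926, h=4.3252
θ=264°:   candidates: C₊=(6.7107,3.7657) cross=44.987; C₋=(8.3650,-4.7251) cross=-44.987
θ=264°:   branch + wants cross > 0 → take C=(6.7107,3.7657) (cross=44.987)
θ=264°: ex = (C−B)/|BC| = (0.7689,0.6394); ey = (-0.6394,0.7689)
θ=264°: P = B + 2.66·ex + 1.35·ey = (0.9729,0.7498)

θ=5°: 3.52 2.74
θ=126°: 0.97 3.70
θ=264°: 0.97 0.75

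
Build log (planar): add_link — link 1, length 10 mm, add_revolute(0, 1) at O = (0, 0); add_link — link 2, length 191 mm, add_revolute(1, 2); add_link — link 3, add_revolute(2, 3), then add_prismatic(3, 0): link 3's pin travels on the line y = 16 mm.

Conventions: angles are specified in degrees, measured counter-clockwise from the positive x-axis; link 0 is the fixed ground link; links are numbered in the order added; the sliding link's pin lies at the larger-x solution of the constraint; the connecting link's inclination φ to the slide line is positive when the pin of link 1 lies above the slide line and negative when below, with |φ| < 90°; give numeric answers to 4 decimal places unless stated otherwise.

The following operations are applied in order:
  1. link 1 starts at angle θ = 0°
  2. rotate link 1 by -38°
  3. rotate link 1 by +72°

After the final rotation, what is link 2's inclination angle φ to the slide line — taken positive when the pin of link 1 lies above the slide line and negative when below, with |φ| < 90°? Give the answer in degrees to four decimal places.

geometry: r = 10 mm, L = 191 mm, e = 16 mm; θ starts at 0°
rotate link 1 by -38°: θ ← 0° -38° = -38°
rotate link 1 by +72°: θ ← -38° +72° = 34°
h = r sin θ − e = 5.591929 − 16 = -10.408071
sin φ = h / L = -10.408071 / 191 = -0.05449252
φ = arcsin(-0.05449252) = -3.123739°

-3.1237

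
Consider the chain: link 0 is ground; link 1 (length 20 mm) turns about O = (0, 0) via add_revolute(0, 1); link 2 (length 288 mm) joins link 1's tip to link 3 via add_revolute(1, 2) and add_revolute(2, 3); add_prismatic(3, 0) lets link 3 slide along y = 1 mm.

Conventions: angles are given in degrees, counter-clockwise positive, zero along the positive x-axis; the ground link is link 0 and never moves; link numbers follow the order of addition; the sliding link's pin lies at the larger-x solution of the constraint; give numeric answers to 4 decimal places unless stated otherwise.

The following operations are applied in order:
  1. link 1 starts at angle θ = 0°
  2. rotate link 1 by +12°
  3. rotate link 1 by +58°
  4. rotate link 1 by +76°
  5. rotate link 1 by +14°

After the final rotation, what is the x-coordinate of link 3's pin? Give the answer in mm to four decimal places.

geometry: r = 20 mm, L = 288 mm, e = 1 mm; θ starts at 0°
rotate link 1 by +12°: θ ← 0° +12° = 12°
rotate link 1 by +58°: θ ← 12° +58° = 70°
rotate link 1 by +76°: θ ← 70° +76° = 146°
rotate link 1 by +14°: θ ← 146° +14° = 160°
crank pin P = (r cos θ, r sin θ) = (-18.793852, 6.840403)
h = r sin θ − e = 6.840403 − 1 = 5.840403
x = r cos θ + √(L² − h²) = -18.793852 + 287.940775 = 269.146922

269.1469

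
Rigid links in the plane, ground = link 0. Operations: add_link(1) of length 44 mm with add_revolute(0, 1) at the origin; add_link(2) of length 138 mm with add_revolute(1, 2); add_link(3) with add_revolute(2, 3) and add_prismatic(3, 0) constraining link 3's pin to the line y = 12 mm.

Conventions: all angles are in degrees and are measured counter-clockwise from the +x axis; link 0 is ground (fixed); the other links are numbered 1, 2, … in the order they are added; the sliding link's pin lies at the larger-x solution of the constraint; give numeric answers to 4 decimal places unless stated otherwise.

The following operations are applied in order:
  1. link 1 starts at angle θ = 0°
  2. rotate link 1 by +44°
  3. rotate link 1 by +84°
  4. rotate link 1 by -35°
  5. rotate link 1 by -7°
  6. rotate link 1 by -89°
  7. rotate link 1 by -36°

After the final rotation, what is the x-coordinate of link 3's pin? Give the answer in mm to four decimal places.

geometry: r = 44 mm, L = 138 mm, e = 12 mm; θ starts at 0°
rotate link 1 by +44°: θ ← 0° +44° = 44°
rotate link 1 by +84°: θ ← 44° +84° = 128°
rotate link 1 by -35°: θ ← 128° -35° = 93°
rotate link 1 by -7°: θ ← 93° -7° = 86°
rotate link 1 by -89°: θ ← 86° -89° = -3°
rotate link 1 by -36°: θ ← -3° -36° = -39°
crank pin P = (r cos θ, r sin θ) = (34.194422, -27.690097)
h = r sin θ − e = -27.690097 − 12 = -39.690097
x = r cos θ + √(L² − h²) = 34.194422 + 132.169195 = 166.363618

166.3636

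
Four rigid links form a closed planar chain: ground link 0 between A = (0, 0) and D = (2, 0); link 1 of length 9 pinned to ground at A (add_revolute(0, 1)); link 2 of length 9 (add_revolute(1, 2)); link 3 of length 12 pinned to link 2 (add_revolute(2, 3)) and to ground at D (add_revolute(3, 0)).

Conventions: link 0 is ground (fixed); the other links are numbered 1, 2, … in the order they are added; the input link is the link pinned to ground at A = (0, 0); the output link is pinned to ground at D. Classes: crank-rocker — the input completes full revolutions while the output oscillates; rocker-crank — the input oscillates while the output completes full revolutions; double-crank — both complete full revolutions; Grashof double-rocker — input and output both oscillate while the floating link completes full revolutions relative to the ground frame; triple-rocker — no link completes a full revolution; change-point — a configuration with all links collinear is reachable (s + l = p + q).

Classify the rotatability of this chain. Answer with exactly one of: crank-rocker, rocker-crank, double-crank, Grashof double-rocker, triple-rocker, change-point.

lengths: ground=2, input=9, coupler=9, output=12
sorted: s=2 (shortest), l=12 (longest), p+q=18
s + l = 14 vs p + q = 18
s + l < p + q (Grashof) with shortest = ground link → double-crank

double-crank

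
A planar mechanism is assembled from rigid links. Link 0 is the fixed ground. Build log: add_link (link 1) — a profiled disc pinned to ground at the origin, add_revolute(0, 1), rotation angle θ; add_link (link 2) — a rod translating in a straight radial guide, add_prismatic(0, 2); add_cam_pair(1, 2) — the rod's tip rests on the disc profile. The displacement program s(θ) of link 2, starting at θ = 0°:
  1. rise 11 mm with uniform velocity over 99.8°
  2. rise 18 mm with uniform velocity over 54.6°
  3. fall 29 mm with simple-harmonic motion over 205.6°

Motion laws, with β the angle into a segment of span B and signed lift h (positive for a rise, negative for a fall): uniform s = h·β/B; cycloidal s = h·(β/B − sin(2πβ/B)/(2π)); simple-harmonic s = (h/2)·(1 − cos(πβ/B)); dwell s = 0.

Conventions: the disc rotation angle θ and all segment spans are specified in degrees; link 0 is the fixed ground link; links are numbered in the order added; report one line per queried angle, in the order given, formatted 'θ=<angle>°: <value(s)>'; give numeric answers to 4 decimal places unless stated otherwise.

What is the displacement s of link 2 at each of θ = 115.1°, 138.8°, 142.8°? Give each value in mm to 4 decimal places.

seg 1 [0°–99.8°] uniform, h=11: full span → s += 11 → s = 11.0000
seg 2 [99.8°–154.4°] uniform, h=18: θ=115.1° here. β=15.3, B=54.6. 18·15.3/54.6 = 5.0440 → s = 16.0440
seg 2 [99.8°–154.4°] uniform, h=18: θ=138.8° here. β=39, B=54.6. 18·39/54.6 = 12.8571 → s = 23.8571
seg 2 [99.8°–154.4°] uniform, h=18: θ=142.8° here. β=43, B=54.6. 18·43/54.6 = 14.1758 → s = 25.1758

θ=115.1°: 16.0440
θ=138.8°: 23.8571
θ=142.8°: 25.1758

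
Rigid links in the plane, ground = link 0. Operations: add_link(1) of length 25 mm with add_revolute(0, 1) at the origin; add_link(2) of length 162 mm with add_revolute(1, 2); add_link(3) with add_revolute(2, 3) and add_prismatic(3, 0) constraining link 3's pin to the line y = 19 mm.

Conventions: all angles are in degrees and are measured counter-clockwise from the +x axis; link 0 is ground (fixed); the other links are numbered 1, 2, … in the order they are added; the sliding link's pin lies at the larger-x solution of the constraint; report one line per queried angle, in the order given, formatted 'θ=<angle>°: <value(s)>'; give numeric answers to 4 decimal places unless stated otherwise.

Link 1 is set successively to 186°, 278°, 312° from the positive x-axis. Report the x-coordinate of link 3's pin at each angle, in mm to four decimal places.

geometry: r = 25 mm, L = 162 mm, e = 19 mm
θ=186°: crank pin P = (r cos θ, r sin θ) = (-24.863047, -2.613212)
θ=186°: h = r sin θ − e = -2.613212 − 19 = -21.613212
θ=186°: x = r cos θ + √(L² − h²) = -24.863047 + 160.551765 = 135.688717
θ=278°: crank pin P = (r cos θ, r sin θ) = (3.479328, -24.756702)
θ=278°: h = r sin θ − e = -24.756702 − 19 = -43.756702
θ=278°: x = r cos θ + √(L² − h²) = 3.479328 + 155.978688 = 159.458015
θ=312°: crank pin P = (r cos θ, r sin θ) = (16.728265, -18.578621)
θ=312°: h = r sin θ − e = -18.578621 − 19 = -37.578621
θ=312°: x = r cos θ + √(L² − h²) = 16.728265 + 157.581240 = 174.309505

θ=186°: 135.6887
θ=278°: 159.4580
θ=312°: 174.3095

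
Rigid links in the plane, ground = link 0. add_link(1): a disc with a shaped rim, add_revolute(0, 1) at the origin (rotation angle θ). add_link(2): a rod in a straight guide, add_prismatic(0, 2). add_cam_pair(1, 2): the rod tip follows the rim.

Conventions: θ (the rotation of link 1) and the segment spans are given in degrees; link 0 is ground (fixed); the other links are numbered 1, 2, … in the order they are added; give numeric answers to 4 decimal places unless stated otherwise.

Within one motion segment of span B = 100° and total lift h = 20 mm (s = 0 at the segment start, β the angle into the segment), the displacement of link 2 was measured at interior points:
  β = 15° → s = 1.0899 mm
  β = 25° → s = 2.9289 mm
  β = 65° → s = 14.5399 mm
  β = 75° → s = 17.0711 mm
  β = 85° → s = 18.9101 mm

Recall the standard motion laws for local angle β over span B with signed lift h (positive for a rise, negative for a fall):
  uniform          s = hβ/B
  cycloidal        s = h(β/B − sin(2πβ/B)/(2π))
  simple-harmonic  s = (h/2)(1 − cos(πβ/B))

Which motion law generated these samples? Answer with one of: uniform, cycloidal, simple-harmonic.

candidates at β/B = r: uniform s = h·r (linear in β); cycloidal s = h·(r − sin(2πr)/(2π)); simple-harmonic s = (h/2)(1 − cos(πr))
β=15°: printed 1.0899 | uniform 3.0000, cycloidal 0.4248, simple-harmonic 1.0899
β=25°: printed 2.9289 | uniform 5.0000, cycloidal 1.8169, simple-harmonic 2.9289
β=65°: printed 14.5399 | uniform 13.0000, cycloidal 15.5752, simple-harmonic 14.5399
β=75°: printed 17.0711 | uniform 15.0000, cycloidal 18.1831, simple-harmonic 17.0711
β=85°: printed 18.9101 | uniform 17.0000, cycloidal 19.5752, simple-harmonic 18.9101
only one law matches every sample → simple-harmonic

simple-harmonic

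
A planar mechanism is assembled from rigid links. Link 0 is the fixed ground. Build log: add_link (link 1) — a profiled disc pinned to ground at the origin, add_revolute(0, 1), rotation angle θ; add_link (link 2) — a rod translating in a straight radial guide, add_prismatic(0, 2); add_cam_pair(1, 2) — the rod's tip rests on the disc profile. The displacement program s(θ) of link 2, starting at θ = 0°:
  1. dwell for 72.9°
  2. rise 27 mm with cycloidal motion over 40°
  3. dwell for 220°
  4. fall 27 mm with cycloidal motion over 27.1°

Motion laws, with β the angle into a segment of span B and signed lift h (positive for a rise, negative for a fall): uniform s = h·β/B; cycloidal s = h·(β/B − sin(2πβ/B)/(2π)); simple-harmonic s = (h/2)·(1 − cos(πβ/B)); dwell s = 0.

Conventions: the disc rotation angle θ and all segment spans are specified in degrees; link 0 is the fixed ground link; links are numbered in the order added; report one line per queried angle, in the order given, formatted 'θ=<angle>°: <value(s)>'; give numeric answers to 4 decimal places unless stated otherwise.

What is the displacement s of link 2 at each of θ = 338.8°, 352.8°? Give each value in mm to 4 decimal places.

seg 1 [0°–72.9°] dwell: s stays 0.0000
seg 2 [72.9°–112.9°] cycloidal, h=27: full span → s += 27 → s = 27.0000
seg 3 [112.9°–332.9°] dwell: s stays 27.0000
seg 4 [332.9°–360°] cycloidal, h=-27: θ=338.8° here. β=5.9, B=27.1. -27·(0.2177 − sin(2π·0.2177)/(2π)) = -1.6692 → s = 25.3308
seg 4 [332.9°–360°] cycloidal, h=-27: θ=352.8° here. β=19.9, B=27.1. -27·(0.7343 − sin(2π·0.7343)/(2π)) = -24.1029 → s = 2.8971

θ=338.8°: 25.3308
θ=352.8°: 2.8971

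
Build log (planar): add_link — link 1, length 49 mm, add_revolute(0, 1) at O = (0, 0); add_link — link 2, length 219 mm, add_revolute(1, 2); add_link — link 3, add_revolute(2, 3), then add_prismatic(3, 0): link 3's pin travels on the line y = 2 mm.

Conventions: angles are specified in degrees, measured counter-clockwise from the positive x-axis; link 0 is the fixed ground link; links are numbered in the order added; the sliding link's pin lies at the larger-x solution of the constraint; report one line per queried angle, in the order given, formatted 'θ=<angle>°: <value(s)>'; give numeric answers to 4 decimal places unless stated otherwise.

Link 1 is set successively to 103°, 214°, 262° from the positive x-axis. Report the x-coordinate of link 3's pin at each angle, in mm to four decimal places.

geometry: r = 49 mm, L = 219 mm, e = 2 mm
θ=103°: crank pin P = (r cos θ, r sin θ) = (-11.022602, 47.744133)
θ=103°: h = r sin θ − e = 47.744133 − 2 = 45.744133
θ=103°: x = r cos θ + √(L² − h²) = -11.022602 + 214.169265 = 203.146664
θ=214°: crank pin P = (r cos θ, r sin θ) = (-40.622841, -27.400452)
θ=214°: h = r sin θ − e = -27.400452 − 2 = -29.400452
θ=214°: x = r cos θ + √(L² − h²) = -40.622841 + 217.017542 = 176.394701
θ=262°: crank pin P = (r cos θ, r sin θ) = (-6.819482, -48.523135)
θ=262°: h = r sin θ − e = -48.523135 − 2 = -50.523135
θ=262°: x = r cos θ + √(L² − h²) = -6.819482 + 213.092498 = 206.273016

θ=103°: 203.1467
θ=214°: 176.3947
θ=262°: 206.2730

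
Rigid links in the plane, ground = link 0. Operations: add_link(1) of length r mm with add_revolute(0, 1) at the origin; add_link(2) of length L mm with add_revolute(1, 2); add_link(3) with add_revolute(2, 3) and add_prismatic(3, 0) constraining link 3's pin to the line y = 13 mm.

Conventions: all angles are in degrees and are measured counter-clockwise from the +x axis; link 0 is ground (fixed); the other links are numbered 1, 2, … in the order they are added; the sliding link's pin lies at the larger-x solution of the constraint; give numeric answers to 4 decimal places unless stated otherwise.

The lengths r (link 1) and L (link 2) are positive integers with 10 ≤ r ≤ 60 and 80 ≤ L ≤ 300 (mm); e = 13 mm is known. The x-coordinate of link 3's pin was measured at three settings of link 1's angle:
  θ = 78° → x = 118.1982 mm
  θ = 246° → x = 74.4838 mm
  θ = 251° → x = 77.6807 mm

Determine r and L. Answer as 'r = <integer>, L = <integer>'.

constraint per measurement: (x − r cos θ)² + (r sin θ − e)² = L²
subtracting the θ₁ and θ₂ equations cancels the r² and L² terms:
r = (x₁² − x₂²) / (2[(x₁cos θ₁ + e sin θ₁) − (x₂cos θ₂ + e sin θ₂)]) = 53.0000 → r = 53
L² = (x₁ − r cos θ₁)² + (r sin θ₁ − e)² = 12995.9996 → L = 114.0000 → L = 114
check at θ₃=251°: x = 77.6807 (printed 77.6807) ✓

r = 53, L = 114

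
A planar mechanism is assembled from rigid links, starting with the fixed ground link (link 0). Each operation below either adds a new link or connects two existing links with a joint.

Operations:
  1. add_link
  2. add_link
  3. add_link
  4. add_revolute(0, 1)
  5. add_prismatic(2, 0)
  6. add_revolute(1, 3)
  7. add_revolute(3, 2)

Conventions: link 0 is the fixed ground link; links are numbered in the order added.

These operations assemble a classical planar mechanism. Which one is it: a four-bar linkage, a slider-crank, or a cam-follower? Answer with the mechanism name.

links: 4 (incl. ground); joints: 3 revolute, 1 prismatic, 0 higher (cam) pair, forming one closed loop
4 links, 3 revolutes + 1 prismatic in one loop → slider-crank

slider-crank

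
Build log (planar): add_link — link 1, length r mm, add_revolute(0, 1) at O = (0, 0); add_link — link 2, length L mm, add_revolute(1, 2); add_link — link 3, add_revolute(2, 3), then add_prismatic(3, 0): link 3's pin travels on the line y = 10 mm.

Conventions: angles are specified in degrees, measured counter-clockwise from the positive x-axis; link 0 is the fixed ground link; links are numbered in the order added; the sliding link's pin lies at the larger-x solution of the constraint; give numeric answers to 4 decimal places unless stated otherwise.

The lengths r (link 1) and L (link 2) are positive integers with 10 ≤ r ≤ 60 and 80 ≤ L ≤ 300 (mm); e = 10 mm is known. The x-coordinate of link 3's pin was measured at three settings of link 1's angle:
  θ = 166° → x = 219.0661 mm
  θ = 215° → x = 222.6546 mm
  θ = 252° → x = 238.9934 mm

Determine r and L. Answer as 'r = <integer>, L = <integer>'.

constraint per measurement: (x − r cos θ)² + (r sin θ − e)² = L²
subtracting the θ₁ and θ₂ equations cancels the r² and L² terms:
r = (x₁² − x₂²) / (2[(x₁cos θ₁ + e sin θ₁) − (x₂cos θ₂ + e sin θ₂)]) = 35.9992 → r = 36
L² = (x₁ − r cos θ₁)² + (r sin θ₁ − e)² = 64516.0132 → L = 254.0000 → L = 254
check at θ₃=252°: x = 238.9934 (printed 238.9934) ✓

r = 36, L = 254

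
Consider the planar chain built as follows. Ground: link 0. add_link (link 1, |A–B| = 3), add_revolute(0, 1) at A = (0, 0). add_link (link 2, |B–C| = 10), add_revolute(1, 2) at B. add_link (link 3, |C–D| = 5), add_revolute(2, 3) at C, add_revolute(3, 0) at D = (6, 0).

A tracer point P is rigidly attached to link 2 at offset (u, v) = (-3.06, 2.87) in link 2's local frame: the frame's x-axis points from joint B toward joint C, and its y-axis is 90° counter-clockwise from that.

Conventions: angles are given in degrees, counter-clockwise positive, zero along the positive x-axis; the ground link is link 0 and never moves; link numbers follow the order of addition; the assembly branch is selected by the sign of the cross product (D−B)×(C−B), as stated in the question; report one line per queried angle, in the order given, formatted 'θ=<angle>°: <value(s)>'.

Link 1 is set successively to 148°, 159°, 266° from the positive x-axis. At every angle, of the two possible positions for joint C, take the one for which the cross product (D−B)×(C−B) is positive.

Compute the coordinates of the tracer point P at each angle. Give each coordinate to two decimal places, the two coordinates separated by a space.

A=(0,0), D=(6.00,0)
θ=148°: B = A + 3.00·(cos148°, sin148°) = (-2.5441, 1.5898)
θ=148°: |BD| = 8.6908
θ=148°: circle(B,10.00) ∩ circle(D,5.00): a=8.6603, h=4.9999
θ=148°:   candidates: C₊=(6.8846,4.9211) cross=43.453; C₋=(5.0554,-4.9100) cross=-43.453
θ=148°:   branch + wants cross > 0 → take C=(6.8846,4.9211) (cross=43.453)
θ=148°: ex = (C−B)/|BC| = (0.9429,0.3331); ey = (-0.3331,0.9429)
θ=148°: P = B + -3.06·ex + 2.87·ey = (-6.3855,3.2764)
θ=159°: B = A + 3.00·(cos159°, sin159°) = (-2.8007, 1.0751)
θ=159°: |BD| = 8.8662
θ=159°: circle(B,10.00) ∩ circle(D,5.00): a=8.6626, h=4.9959
θ=159°:   candidates: C₊=(6.4038,4.9837) cross=44.294; C₋=(5.1922,-4.9343) cross=-44.294
θ=159°:   branch + wants cross > 0 → take C=(6.4038,4.9837) (cross=44.294)
θ=159°: ex = (C−B)/|BC| = (0.9205,0.3909); ey = (-0.3909,0.9205)
θ=159°: P = B + -3.06·ex + 2.87·ey = (-6.7391,2.5208)
θ=266°: B = A + 3.00·(cos266°, sin266°) = (-0.2093, -2.9927)
θ=266°: |BD| = 6.8928
θ=266°: circle(B,10.00) ∩ circle(D,5.00): a=8.8868, h=4.5852
θ=266°:   candidates: C₊=(5.8055,4.9962) cross=31.605; C₋=(9.7870,-3.2647) cross=-31.605
θ=266°:   branch + wants cross > 0 → take C=(5.8055,4.9962) (cross=31.605)
θ=266°: ex = (C−B)/|BC| = (0.6015,0.7989); ey = (-0.7989,0.6015)
θ=266°: P = B + -3.06·ex + 2.87·ey = (-4.3426,-3.7111)

θ=148°: -6.39 3.28
θ=159°: -6.74 2.52
θ=266°: -4.34 -3.71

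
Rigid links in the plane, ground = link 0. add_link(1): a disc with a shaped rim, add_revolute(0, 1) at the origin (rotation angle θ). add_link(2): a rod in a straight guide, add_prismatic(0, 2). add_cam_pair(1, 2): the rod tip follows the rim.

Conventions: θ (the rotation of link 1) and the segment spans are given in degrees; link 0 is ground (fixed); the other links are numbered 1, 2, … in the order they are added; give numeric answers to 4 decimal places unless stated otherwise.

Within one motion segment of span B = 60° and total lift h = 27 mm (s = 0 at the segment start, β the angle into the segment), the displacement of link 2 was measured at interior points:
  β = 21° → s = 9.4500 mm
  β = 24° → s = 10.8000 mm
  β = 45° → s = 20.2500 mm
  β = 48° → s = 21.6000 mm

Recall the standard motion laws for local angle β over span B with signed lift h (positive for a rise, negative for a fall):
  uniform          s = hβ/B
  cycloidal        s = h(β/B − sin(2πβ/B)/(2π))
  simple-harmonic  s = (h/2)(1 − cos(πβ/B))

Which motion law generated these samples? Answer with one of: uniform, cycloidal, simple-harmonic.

candidates at β/B = r: uniform s = h·r (linear in β); cycloidal s = h·(r − sin(2πr)/(2π)); simple-harmonic s = (h/2)(1 − cos(πr))
β=21°: printed 9.4500 | uniform 9.4500, cycloidal 5.9735, simple-harmonic 7.3711
β=24°: printed 10.8000 | uniform 10.8000, cycloidal 8.2742, simple-harmonic 9.3283
β=45°: printed 20.2500 | uniform 20.2500, cycloidal 24.5472, simple-harmonic 23.0459
β=48°: printed 21.6000 | uniform 21.6000, cycloidal 25.6869, simple-harmonic 24.4217
only one law matches every sample → uniform

uniform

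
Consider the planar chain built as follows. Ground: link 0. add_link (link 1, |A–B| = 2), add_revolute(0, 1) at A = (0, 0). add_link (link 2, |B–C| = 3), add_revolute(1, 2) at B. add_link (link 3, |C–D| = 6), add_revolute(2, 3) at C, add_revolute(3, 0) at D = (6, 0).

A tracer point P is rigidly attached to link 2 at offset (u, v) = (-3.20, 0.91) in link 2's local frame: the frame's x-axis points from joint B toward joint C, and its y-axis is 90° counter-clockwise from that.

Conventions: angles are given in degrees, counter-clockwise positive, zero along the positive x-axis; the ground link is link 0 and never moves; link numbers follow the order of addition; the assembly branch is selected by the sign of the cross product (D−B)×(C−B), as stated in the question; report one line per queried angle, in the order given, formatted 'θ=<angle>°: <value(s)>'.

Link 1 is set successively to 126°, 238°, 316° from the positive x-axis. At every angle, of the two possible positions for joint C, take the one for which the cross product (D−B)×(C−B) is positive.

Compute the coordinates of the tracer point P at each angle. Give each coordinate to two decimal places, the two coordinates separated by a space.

A=(0,0), D=(6.00,0)
θ=126°: B = A + 2.00·(cos126°, sin126°) = (-1.1756, 1.6180)
θ=126°: |BD| = 7.3557
θ=126°: circle(B,3.00) ∩ circle(D,6.00): a=1.8426, h=2.3675
θ=126°:   candidates: C₊=(1.1426,3.5222) cross=17.415; C₋=(0.1011,-1.0968) cross=-17.415
θ=126°:   branch + wants cross > 0 → take C=(1.1426,3.5222) (cross=17.415)
θ=126°: ex = (C−B)/|BC| = (0.7727,0.6347); ey = (-0.6347,0.7727)
θ=126°: P = B + -3.20·ex + 0.91·ey = (-4.2259,0.2901)
θ=238°: B = A + 2.00·(cos238°, sin238°) = (-1.0598, -1.6961)
θ=238°: |BD| = 7.2607
θ=238°: circle(B,3.00) ∩ circle(D,6.00): a=1.7710, h=2.4214
θ=238°:   candidates: C₊=(0.0966,1.0721) cross=17.581; C₋=(1.2279,-3.6368) cross=-17.581
θ=238°:   branch + wants cross > 0 → take C=(0.0966,1.0721) (cross=17.581)
θ=238°: ex = (C−B)/|BC| = (0.3855,0.9227); ey = (-0.9227,0.3855)
θ=238°: P = B + -3.20·ex + 0.91·ey = (-3.1330,-4.2980)
θ=316°: B = A + 2.00·(cos316°, sin316°) = (1.4387, -1.3893)
θ=316°: |BD| = 4.7682
θ=316°: circle(B,3.00) ∩ circle(D,6.00): a=-0.4471, h=2.9665
θ=316°:   candidates: C₊=(0.1466,1.3182) cross=14.145; C₋=(1.8753,-4.3574) cross=-14.145
θ=316°:   branch + wants cross > 0 → take C=(0.1466,1.3182) (cross=14.145)
θ=316°: ex = (C−B)/|BC| = (-0.4307,0.9025); ey = (-0.9025,-0.4307)
θ=316°: P = B + -3.20·ex + 0.91·ey = (1.9956,-4.6692)

θ=126°: -4.23 0.29
θ=238°: -3.13 -4.30
θ=316°: 2.00 -4.67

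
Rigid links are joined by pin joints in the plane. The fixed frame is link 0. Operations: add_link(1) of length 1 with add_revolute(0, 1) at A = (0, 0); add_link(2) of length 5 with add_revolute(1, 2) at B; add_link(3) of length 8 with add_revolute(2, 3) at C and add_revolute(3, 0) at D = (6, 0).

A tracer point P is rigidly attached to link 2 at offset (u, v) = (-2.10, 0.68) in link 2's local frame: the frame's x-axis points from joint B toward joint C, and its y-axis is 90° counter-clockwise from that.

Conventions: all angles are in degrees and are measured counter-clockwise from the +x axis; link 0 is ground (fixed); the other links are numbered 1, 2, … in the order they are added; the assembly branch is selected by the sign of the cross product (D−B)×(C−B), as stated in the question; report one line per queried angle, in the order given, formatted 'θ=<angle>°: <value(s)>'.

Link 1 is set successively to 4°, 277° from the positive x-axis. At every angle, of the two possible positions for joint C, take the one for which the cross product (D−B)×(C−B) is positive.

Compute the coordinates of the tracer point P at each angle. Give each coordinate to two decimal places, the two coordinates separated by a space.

A=(0,0), D=(6.00,0)
θ=4°: B = A + 1.00·(cos4°, sin4°) = (0.9976, 0.0698)
θ=4°: |BD| = 5.0029
θ=4°: circle(B,5.00) ∩ circle(D,8.00): a=-1.3963, h=4.8011
θ=4°:   candidates: C₊=(-0.3316,4.8898) cross=24.019; C₋=(-0.4655,-4.7114) cross=-24.019
θ=4°:   branch + wants cross > 0 → take C=(-0.3316,4.8898) (cross=24.019)
θ=4°: ex = (C−B)/|BC| = (-0.2658,0.9640); ey = (-0.9640,-0.2658)
θ=4°: P = B + -2.10·ex + 0.68·ey = (0.9003,-2.1355)
θ=277°: B = A + 1.00·(cos277°, sin277°) = (0.1219, -0.9925)
θ=277°: |BD| = 5.9613
θ=277°: circle(B,5.00) ∩ circle(D,8.00): a=-0.2904, h=4.9916
θ=277°:   candidates: C₊=(-0.9956,3.8810) cross=29.756; C₋=(0.6666,-5.9628) cross=-29.756
θ=277°:   branch + wants cross > 0 → take C=(-0.9956,3.8810) (cross=29.756)
θ=277°: ex = (C−B)/|BC| = (-0.2235,0.9747); ey = (-0.9747,-0.2235)
θ=277°: P = B + -2.10·ex + 0.68·ey = (-0.0716,-3.1914)

θ=4°: 0.90 -2.14
θ=277°: -0.07 -3.19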